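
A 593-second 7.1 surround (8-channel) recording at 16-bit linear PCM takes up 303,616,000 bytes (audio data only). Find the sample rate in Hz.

32,000 Hz

Bytes = sample_rate × seconds × bytes_per_sample × channels.
sample_rate = 303,616,000 / (593 × 2 × 8) = 303,616,000 / 9,488 = 32,000 Hz.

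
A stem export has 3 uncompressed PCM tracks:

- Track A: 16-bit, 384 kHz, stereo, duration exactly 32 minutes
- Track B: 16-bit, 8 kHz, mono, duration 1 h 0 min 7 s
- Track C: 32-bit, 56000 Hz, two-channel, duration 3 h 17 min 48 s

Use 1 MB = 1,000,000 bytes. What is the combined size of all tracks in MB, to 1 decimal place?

Track A: exactly 32 minutes = 1,920 s; 384,000 × 1,920 × 2 × 2 = 2,949,120,000 bytes.
Track B: 1 h 0 min 7 s = 3,607 s; 8,000 × 3,607 × 2 × 1 = 57,712,000 bytes.
Track C: 3 h 17 min 48 s = 11,868 s; 56,000 × 11,868 × 4 × 2 = 5,316,864,000 bytes.
Total = 8,323,696,000 bytes = 8323.7 MB.

8323.7 MB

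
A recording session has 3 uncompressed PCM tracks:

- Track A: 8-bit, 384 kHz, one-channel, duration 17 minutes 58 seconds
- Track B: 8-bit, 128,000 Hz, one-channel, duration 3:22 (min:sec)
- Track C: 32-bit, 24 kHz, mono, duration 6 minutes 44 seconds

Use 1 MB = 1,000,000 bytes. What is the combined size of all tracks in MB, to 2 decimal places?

478.59 MB

Track A: 17 minutes 58 seconds = 1,078 s; 384,000 × 1,078 × 1 × 1 = 413,952,000 bytes.
Track B: 3:22 (min:sec) = 202 s; 128,000 × 202 × 1 × 1 = 25,856,000 bytes.
Track C: 6 minutes 44 seconds = 404 s; 24,000 × 404 × 4 × 1 = 38,784,000 bytes.
Total = 478,592,000 bytes = 478.59 MB.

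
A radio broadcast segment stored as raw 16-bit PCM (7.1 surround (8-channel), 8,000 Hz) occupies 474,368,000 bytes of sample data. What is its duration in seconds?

3,706 seconds

Byte rate = 8,000 × 2 × 8 = 128,000 bytes/s.
Duration = 474,368,000 / 128,000 = 3,706 s.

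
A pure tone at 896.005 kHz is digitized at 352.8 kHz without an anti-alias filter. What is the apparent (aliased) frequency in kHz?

Nyquist = 352,800/2 = 176,400 Hz; 896,005 Hz exceeds it.
Alias = |896,005 − 3×352,800| = |896,005 − 1,058,400| = 162,395 Hz = 162.395 kHz.

162.395 kHz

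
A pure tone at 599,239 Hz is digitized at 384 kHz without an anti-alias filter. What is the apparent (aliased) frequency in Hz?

168,761 Hz

Nyquist = 384,000/2 = 192,000 Hz; 599,239 Hz exceeds it.
Alias = |599,239 − 2×384,000| = |599,239 − 768,000| = 168,761 Hz.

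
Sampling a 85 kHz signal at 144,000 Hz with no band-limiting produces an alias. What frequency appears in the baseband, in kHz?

59 kHz

Nyquist = 144,000/2 = 72,000 Hz; 85,000 Hz exceeds it.
Alias = |85,000 − 1×144,000| = |85,000 − 144,000| = 59,000 Hz = 59 kHz.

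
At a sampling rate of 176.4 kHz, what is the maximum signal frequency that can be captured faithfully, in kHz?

Nyquist frequency = sample rate / 2 = 176,400 / 2 = 88.2 kHz.

88.2 kHz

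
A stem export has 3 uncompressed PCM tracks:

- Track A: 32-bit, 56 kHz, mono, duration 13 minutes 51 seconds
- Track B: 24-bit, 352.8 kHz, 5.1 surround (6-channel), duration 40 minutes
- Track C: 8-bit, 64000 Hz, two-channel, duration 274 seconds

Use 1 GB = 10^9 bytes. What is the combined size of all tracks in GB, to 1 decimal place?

Track A: 13 minutes 51 seconds = 831 s; 56,000 × 831 × 4 × 1 = 186,144,000 bytes.
Track B: 40 minutes = 2,400 s; 352,800 × 2,400 × 3 × 6 = 15,240,960,000 bytes.
Track C: 64,000 × 274 × 1 × 2 = 35,072,000 bytes.
Total = 15,462,176,000 bytes = 15.5 GB.

15.5 GB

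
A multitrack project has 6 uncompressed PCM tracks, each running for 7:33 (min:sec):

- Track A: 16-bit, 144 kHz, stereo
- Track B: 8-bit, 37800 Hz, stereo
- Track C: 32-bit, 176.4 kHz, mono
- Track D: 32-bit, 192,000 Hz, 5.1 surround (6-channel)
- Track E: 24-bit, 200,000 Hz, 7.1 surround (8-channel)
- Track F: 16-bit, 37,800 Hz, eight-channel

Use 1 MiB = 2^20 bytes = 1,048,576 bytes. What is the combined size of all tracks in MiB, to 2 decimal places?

4912.00 MiB

7:33 (min:sec) = 453 s.
Track A: 144,000 × 453 × 2 × 2 = 260,928,000 bytes.
Track B: 37,800 × 453 × 1 × 2 = 34,246,800 bytes.
Track C: 176,400 × 453 × 4 × 1 = 319,636,800 bytes.
Track D: 192,000 × 453 × 4 × 6 = 2,087,424,000 bytes.
Track E: 200,000 × 453 × 3 × 8 = 2,174,400,000 bytes.
Track F: 37,800 × 453 × 2 × 8 = 273,974,400 bytes.
Total = 5,150,610,000 bytes = 4912.00 MiB.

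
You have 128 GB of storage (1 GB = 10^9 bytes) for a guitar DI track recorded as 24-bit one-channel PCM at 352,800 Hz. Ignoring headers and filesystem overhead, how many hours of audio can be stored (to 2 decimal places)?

33.59 hours

Uncompressed byte rate = 352,800 × 3 × 1 = 1,058,400 bytes/s.
Capacity = 128 × 1,000,000,000 = 128,000,000,000 bytes.
128,000,000,000 / 1,058,400 ≈ 120937.26 s → 33.59 hours.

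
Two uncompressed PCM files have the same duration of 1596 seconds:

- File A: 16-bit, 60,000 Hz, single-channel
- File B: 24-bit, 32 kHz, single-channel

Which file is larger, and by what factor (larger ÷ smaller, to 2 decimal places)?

File A: 60,000 × 2 × 1 = 120,000 bytes/s.
File B: 32,000 × 3 × 1 = 96,000 bytes/s.
File A is larger; ratio = 191,520,000 / 153,216,000 = 1.25.

File A, by a factor of 1.25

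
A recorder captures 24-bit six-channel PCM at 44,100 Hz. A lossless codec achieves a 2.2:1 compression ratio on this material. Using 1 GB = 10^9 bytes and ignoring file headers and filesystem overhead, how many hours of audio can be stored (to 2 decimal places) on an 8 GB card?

6.16 hours

Uncompressed byte rate = 44,100 × 3 × 6 = 793,800 bytes/s.
After 2.2:1 compression, effective rate ≈ 360818.18 bytes/s.
Capacity = 8 × 1,000,000,000 = 8,000,000,000 bytes.
8,000,000,000 / effective rate ≈ 22171.83 s → 6.16 hours.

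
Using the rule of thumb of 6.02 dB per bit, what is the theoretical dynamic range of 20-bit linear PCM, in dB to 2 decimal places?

20 × 6.02 = 120.40 dB.

120.40 dB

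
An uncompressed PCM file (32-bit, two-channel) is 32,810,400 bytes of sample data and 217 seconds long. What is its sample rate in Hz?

Bytes = sample_rate × seconds × bytes_per_sample × channels.
sample_rate = 32,810,400 / (217 × 4 × 2) = 32,810,400 / 1,736 = 18,900 Hz.

18,900 Hz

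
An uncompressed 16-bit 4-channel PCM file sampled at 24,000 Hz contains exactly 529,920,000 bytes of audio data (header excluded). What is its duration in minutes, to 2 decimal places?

46.00 minutes

Byte rate = 24,000 × 2 × 4 = 192,000 bytes/s.
Duration = 529,920,000 / 192,000 = 2,760 s.
2,760 s / 60 = 46.00 minutes.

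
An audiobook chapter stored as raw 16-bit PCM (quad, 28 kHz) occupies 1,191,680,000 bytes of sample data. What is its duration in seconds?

Byte rate = 28,000 × 2 × 4 = 224,000 bytes/s.
Duration = 1,191,680,000 / 224,000 = 5,320 s.

5,320 seconds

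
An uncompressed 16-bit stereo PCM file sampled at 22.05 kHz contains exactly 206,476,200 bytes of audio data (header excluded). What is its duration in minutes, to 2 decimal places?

39.02 minutes

Byte rate = 22,050 × 2 × 2 = 88,200 bytes/s.
Duration = 206,476,200 / 88,200 = 2,341 s.
2,341 s / 60 = 39.02 minutes.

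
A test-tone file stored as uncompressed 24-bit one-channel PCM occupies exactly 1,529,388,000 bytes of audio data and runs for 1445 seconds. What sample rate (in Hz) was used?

352,800 Hz

Bytes = sample_rate × seconds × bytes_per_sample × channels.
sample_rate = 1,529,388,000 / (1,445 × 3 × 1) = 1,529,388,000 / 4,335 = 352,800 Hz.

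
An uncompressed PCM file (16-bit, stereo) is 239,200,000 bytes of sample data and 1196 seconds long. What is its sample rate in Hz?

50,000 Hz

Bytes = sample_rate × seconds × bytes_per_sample × channels.
sample_rate = 239,200,000 / (1,196 × 2 × 2) = 239,200,000 / 4,784 = 50,000 Hz.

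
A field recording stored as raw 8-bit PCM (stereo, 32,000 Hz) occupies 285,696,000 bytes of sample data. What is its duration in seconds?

4,464 seconds

Byte rate = 32,000 × 1 × 2 = 64,000 bytes/s.
Duration = 285,696,000 / 64,000 = 4,464 s.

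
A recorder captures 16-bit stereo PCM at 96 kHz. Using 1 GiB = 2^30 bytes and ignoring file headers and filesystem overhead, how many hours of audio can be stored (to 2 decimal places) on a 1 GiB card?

Uncompressed byte rate = 96,000 × 2 × 2 = 384,000 bytes/s.
Capacity = 1 × 1,073,741,824 = 1,073,741,824 bytes.
1,073,741,824 / 384,000 ≈ 2796.2 s → 0.78 hours.

0.78 hours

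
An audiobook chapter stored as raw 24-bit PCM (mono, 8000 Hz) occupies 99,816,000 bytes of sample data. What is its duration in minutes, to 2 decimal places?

69.32 minutes

Byte rate = 8,000 × 3 × 1 = 24,000 bytes/s.
Duration = 99,816,000 / 24,000 = 4,159 s.
4,159 s / 60 = 69.32 minutes.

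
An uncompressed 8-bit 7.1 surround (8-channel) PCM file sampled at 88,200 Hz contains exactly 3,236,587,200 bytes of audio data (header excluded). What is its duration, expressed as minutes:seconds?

76:27

Byte rate = 88,200 × 1 × 8 = 705,600 bytes/s.
Duration = 3,236,587,200 / 705,600 = 4,587 s.
4,587 s = 76:27.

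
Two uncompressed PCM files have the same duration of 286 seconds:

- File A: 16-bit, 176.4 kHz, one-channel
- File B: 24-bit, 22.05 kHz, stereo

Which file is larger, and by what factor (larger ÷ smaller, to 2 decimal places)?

File A, by a factor of 2.67

File A: 176,400 × 2 × 1 = 352,800 bytes/s.
File B: 22,050 × 3 × 2 = 132,300 bytes/s.
File A is larger; ratio = 100,900,800 / 37,837,800 = 2.67.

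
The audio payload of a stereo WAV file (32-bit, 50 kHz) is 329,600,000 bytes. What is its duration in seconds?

Byte rate = 50,000 × 4 × 2 = 400,000 bytes/s.
Duration = 329,600,000 / 400,000 = 824 s.

824 seconds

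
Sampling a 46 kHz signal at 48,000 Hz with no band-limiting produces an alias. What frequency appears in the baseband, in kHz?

2 kHz

Nyquist = 48,000/2 = 24,000 Hz; 46,000 Hz exceeds it.
Alias = |46,000 − 1×48,000| = |46,000 − 48,000| = 2,000 Hz = 2 kHz.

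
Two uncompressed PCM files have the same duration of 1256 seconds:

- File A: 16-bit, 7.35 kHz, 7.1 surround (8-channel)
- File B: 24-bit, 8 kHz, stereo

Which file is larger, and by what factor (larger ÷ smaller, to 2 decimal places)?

File A: 7,350 × 2 × 8 = 117,600 bytes/s.
File B: 8,000 × 3 × 2 = 48,000 bytes/s.
File A is larger; ratio = 147,705,600 / 60,288,000 = 2.45.

File A, by a factor of 2.45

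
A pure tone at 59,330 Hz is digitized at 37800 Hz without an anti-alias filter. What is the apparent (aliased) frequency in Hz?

16,270 Hz

Nyquist = 37,800/2 = 18,900 Hz; 59,330 Hz exceeds it.
Alias = |59,330 − 2×37,800| = |59,330 − 75,600| = 16,270 Hz.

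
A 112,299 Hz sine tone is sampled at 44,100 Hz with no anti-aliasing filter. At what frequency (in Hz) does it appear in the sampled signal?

20,001 Hz

Nyquist = 44,100/2 = 22,050 Hz; 112,299 Hz exceeds it.
Alias = |112,299 − 3×44,100| = |112,299 − 132,300| = 20,001 Hz.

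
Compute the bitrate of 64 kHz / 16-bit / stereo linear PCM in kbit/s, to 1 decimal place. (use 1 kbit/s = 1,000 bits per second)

2048.0 kbit/s

Bit rate = 64,000 × 16 × 2 = 2,048,000 bits/s.
= 2048.0 kbit/s.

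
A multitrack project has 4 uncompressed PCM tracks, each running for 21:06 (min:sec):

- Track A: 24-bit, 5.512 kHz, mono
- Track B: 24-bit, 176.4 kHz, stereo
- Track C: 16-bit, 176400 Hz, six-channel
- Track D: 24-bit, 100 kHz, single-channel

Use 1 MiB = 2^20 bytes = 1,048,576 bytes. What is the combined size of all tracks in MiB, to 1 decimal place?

4215.8 MiB

21:06 (min:sec) = 1,266 s.
Track A: 5,512 × 1,266 × 3 × 1 = 20,934,576 bytes.
Track B: 176,400 × 1,266 × 3 × 2 = 1,339,934,400 bytes.
Track C: 176,400 × 1,266 × 2 × 6 = 2,679,868,800 bytes.
Track D: 100,000 × 1,266 × 3 × 1 = 379,800,000 bytes.
Total = 4,420,537,776 bytes = 4215.8 MiB.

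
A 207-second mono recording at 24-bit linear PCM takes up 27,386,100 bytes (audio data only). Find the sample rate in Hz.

Bytes = sample_rate × seconds × bytes_per_sample × channels.
sample_rate = 27,386,100 / (207 × 3 × 1) = 27,386,100 / 621 = 44,100 Hz.

44,100 Hz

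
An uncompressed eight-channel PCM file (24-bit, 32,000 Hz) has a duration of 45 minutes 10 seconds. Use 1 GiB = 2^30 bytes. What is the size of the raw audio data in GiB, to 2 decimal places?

Duration = 45 minutes 10 seconds = 2,710 s.
Bytes = 32,000 samples/s × 2,710 s × 3 bytes/sample × 8 ch = 2,081,280,000 bytes.
2,081,280,000 / 1,073,741,824 = 1.94 GiB.

1.94 GiB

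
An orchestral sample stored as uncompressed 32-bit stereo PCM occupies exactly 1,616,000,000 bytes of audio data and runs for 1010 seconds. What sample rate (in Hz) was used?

Bytes = sample_rate × seconds × bytes_per_sample × channels.
sample_rate = 1,616,000,000 / (1,010 × 4 × 2) = 1,616,000,000 / 8,080 = 200,000 Hz.

200,000 Hz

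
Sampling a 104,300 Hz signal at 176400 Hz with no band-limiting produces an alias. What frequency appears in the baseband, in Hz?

72,100 Hz

Nyquist = 176,400/2 = 88,200 Hz; 104,300 Hz exceeds it.
Alias = |104,300 − 1×176,400| = |104,300 − 176,400| = 72,100 Hz.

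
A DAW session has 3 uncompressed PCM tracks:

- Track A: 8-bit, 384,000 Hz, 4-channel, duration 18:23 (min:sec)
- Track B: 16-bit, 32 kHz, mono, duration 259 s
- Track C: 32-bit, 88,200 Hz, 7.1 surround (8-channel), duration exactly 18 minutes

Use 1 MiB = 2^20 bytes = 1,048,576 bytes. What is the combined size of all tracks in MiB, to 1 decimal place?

Track A: 18:23 (min:sec) = 1,103 s; 384,000 × 1,103 × 1 × 4 = 1,694,208,000 bytes.
Track B: 32,000 × 259 × 2 × 1 = 16,576,000 bytes.
Track C: exactly 18 minutes = 1,080 s; 88,200 × 1,080 × 4 × 8 = 3,048,192,000 bytes.
Total = 4,758,976,000 bytes = 4538.5 MiB.

4538.5 MiB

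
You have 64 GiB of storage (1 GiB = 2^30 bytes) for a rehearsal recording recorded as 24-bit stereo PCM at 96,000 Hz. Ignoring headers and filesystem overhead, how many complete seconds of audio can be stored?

Uncompressed byte rate = 96,000 × 3 × 2 = 576,000 bytes/s.
Capacity = 64 × 1,073,741,824 = 68,719,476,736 bytes.
68,719,476,736 / 576,000 ≈ 119304.65 s → 119,304 seconds.

119,304 seconds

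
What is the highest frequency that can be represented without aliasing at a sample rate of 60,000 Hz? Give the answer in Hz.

30,000 Hz

Nyquist frequency = sample rate / 2 = 60,000 / 2 = 30,000 Hz.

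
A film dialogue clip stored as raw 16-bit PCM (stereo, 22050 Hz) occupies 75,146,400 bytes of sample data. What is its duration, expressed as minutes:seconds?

14:12

Byte rate = 22,050 × 2 × 2 = 88,200 bytes/s.
Duration = 75,146,400 / 88,200 = 852 s.
852 s = 14:12.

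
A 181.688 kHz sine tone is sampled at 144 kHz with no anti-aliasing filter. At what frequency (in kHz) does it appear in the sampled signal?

37.688 kHz

Nyquist = 144,000/2 = 72,000 Hz; 181,688 Hz exceeds it.
Alias = |181,688 − 1×144,000| = |181,688 − 144,000| = 37,688 Hz = 37.688 kHz.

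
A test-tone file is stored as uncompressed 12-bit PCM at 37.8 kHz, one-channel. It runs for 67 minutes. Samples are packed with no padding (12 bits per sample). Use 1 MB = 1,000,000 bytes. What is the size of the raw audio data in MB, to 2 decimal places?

227.93 MB

Duration = 67 minutes = 4,020 s.
Bits = 37,800 × 4,020 × 12 × 1 = 1,823,472,000 bits = 227,934,000 bytes.
227,934,000 / 1,000,000 = 227.93 MB.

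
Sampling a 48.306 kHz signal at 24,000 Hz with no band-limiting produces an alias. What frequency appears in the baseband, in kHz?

0.306 kHz

Nyquist = 24,000/2 = 12,000 Hz; 48,306 Hz exceeds it.
Alias = |48,306 − 2×24,000| = |48,306 − 48,000| = 306 Hz = 0.306 kHz.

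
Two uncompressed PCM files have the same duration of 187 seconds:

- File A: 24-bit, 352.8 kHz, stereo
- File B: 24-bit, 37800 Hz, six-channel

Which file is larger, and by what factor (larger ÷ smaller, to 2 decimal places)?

File A, by a factor of 3.11

File A: 352,800 × 3 × 2 = 2,116,800 bytes/s.
File B: 37,800 × 3 × 6 = 680,400 bytes/s.
File A is larger; ratio = 395,841,600 / 127,234,800 = 3.11.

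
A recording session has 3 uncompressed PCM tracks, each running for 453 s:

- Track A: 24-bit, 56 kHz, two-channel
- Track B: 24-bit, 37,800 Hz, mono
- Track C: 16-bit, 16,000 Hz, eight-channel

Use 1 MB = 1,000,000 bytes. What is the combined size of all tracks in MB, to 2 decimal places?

Track A: 56,000 × 453 × 3 × 2 = 152,208,000 bytes.
Track B: 37,800 × 453 × 3 × 1 = 51,370,200 bytes.
Track C: 16,000 × 453 × 2 × 8 = 115,968,000 bytes.
Total = 319,546,200 bytes = 319.55 MB.

319.55 MB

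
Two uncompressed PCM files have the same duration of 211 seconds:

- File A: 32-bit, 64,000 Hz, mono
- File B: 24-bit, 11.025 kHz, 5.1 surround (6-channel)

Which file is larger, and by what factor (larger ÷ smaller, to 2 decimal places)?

File A: 64,000 × 4 × 1 = 256,000 bytes/s.
File B: 11,025 × 3 × 6 = 198,450 bytes/s.
File A is larger; ratio = 54,016,000 / 41,872,950 = 1.29.

File A, by a factor of 1.29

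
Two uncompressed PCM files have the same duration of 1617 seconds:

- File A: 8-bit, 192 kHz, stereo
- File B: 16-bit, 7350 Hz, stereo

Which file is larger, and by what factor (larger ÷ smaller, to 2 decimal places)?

File A, by a factor of 13.06

File A: 192,000 × 1 × 2 = 384,000 bytes/s.
File B: 7,350 × 2 × 2 = 29,400 bytes/s.
File A is larger; ratio = 620,928,000 / 47,539,800 = 13.06.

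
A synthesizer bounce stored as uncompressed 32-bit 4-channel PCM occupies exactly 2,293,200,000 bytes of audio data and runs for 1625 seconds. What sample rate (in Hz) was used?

88,200 Hz

Bytes = sample_rate × seconds × bytes_per_sample × channels.
sample_rate = 2,293,200,000 / (1,625 × 4 × 4) = 2,293,200,000 / 26,000 = 88,200 Hz.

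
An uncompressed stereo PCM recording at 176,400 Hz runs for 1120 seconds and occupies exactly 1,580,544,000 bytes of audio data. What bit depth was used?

Bytes per sample = 1,580,544,000 / (176,400 × 1,120 × 2) = 1,580,544,000 / 395,136,000 = 4.
Bit depth = 4 × 8 = 32 bits.

32 bits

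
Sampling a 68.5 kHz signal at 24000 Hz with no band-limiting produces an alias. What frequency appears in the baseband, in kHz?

Nyquist = 24,000/2 = 12,000 Hz; 68,500 Hz exceeds it.
Alias = |68,500 − 3×24,000| = |68,500 − 72,000| = 3,500 Hz = 3.5 kHz.

3.5 kHz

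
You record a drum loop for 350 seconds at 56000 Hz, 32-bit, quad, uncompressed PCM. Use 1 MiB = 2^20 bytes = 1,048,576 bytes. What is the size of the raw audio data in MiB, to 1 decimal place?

Bytes = 56,000 samples/s × 350 s × 4 bytes/sample × 4 ch = 313,600,000 bytes.
313,600,000 / 1,048,576 = 299.1 MiB.

299.1 MiB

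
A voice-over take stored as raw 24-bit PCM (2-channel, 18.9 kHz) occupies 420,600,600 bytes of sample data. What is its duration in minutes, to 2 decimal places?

Byte rate = 18,900 × 3 × 2 = 113,400 bytes/s.
Duration = 420,600,600 / 113,400 = 3,709 s.
3,709 s / 60 = 61.82 minutes.

61.82 minutes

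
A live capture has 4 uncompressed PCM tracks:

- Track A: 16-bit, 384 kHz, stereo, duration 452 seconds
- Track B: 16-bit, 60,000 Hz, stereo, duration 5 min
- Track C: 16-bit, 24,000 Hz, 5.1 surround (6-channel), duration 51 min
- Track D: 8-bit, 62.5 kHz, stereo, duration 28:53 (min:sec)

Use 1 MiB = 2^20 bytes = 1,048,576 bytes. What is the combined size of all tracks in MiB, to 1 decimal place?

1777.8 MiB

Track A: 384,000 × 452 × 2 × 2 = 694,272,000 bytes.
Track B: 5 min = 300 s; 60,000 × 300 × 2 × 2 = 72,000,000 bytes.
Track C: 51 min = 3,060 s; 24,000 × 3,060 × 2 × 6 = 881,280,000 bytes.
Track D: 28:53 (min:sec) = 1,733 s; 62,500 × 1,733 × 1 × 2 = 216,625,000 bytes.
Total = 1,864,177,000 bytes = 1777.8 MiB.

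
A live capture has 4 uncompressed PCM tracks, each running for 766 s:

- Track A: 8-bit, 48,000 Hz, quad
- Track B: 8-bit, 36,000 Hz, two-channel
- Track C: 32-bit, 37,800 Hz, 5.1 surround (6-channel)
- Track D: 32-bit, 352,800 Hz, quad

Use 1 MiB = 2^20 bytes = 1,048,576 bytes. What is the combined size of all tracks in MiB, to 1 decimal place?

4979.2 MiB

Track A: 48,000 × 766 × 1 × 4 = 147,072,000 bytes.
Track B: 36,000 × 766 × 1 × 2 = 55,152,000 bytes.
Track C: 37,800 × 766 × 4 × 6 = 694,915,200 bytes.
Track D: 352,800 × 766 × 4 × 4 = 4,323,916,800 bytes.
Total = 5,221,056,000 bytes = 4979.2 MiB.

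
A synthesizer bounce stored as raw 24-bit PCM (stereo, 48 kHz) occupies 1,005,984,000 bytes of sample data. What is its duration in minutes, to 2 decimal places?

Byte rate = 48,000 × 3 × 2 = 288,000 bytes/s.
Duration = 1,005,984,000 / 288,000 = 3,493 s.
3,493 s / 60 = 58.22 minutes.

58.22 minutes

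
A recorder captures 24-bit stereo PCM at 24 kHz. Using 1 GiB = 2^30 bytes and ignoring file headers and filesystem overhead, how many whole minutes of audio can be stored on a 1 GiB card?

Uncompressed byte rate = 24,000 × 3 × 2 = 144,000 bytes/s.
Capacity = 1 × 1,073,741,824 = 1,073,741,824 bytes.
1,073,741,824 / 144,000 ≈ 7456.54 s → 124 minutes.

124 minutes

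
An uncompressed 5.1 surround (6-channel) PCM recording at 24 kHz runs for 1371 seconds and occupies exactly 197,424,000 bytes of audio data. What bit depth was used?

8 bits

Bytes per sample = 197,424,000 / (24,000 × 1,371 × 6) = 197,424,000 / 197,424,000 = 1.
Bit depth = 1 × 8 = 8 bits.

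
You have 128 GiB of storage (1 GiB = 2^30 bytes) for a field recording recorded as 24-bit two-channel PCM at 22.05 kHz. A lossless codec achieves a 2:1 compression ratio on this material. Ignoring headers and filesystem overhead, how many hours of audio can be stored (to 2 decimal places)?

577.14 hours

Uncompressed byte rate = 22,050 × 3 × 2 = 132,300 bytes/s.
After 2:1 compression, effective rate ≈ 66150 bytes/s.
Capacity = 128 × 1,073,741,824 = 137,438,953,472 bytes.
137,438,953,472 / effective rate ≈ 2077686.37 s → 577.14 hours.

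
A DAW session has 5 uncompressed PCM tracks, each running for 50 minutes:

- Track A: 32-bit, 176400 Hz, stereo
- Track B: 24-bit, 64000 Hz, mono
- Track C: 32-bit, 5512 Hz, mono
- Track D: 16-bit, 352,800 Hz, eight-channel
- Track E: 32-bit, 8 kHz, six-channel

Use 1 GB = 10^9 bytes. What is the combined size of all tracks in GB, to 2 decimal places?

22.39 GB

50 minutes = 3,000 s.
Track A: 176,400 × 3,000 × 4 × 2 = 4,233,600,000 bytes.
Track B: 64,000 × 3,000 × 3 × 1 = 576,000,000 bytes.
Track C: 5,512 × 3,000 × 4 × 1 = 66,144,000 bytes.
Track D: 352,800 × 3,000 × 2 × 8 = 16,934,400,000 bytes.
Track E: 8,000 × 3,000 × 4 × 6 = 576,000,000 bytes.
Total = 22,386,144,000 bytes = 22.39 GB.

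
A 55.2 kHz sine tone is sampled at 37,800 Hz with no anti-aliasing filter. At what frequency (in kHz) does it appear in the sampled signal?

Nyquist = 37,800/2 = 18,900 Hz; 55,200 Hz exceeds it.
Alias = |55,200 − 1×37,800| = |55,200 − 37,800| = 17,400 Hz = 17.4 kHz.

17.4 kHz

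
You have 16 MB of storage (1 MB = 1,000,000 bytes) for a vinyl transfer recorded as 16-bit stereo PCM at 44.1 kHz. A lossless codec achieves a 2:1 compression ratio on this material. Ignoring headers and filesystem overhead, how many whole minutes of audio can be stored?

Uncompressed byte rate = 44,100 × 2 × 2 = 176,400 bytes/s.
After 2:1 compression, effective rate ≈ 88200 bytes/s.
Capacity = 16 × 1,000,000 = 16,000,000 bytes.
16,000,000 / effective rate ≈ 181.41 s → 3 minutes.

3 minutes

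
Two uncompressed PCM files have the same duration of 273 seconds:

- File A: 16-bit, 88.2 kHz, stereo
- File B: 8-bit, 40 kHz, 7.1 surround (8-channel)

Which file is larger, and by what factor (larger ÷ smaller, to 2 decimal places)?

File A, by a factor of 1.10

File A: 88,200 × 2 × 2 = 352,800 bytes/s.
File B: 40,000 × 1 × 8 = 320,000 bytes/s.
File A is larger; ratio = 96,314,400 / 87,360,000 = 1.10.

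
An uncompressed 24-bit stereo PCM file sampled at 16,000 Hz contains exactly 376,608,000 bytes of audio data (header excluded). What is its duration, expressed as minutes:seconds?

Byte rate = 16,000 × 3 × 2 = 96,000 bytes/s.
Duration = 376,608,000 / 96,000 = 3,923 s.
3,923 s = 65:23.

65:23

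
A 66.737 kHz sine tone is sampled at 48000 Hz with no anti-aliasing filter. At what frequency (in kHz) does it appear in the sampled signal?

18.737 kHz

Nyquist = 48,000/2 = 24,000 Hz; 66,737 Hz exceeds it.
Alias = |66,737 − 1×48,000| = |66,737 − 48,000| = 18,737 Hz = 18.737 kHz.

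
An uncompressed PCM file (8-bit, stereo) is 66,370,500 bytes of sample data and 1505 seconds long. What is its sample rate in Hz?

22,050 Hz

Bytes = sample_rate × seconds × bytes_per_sample × channels.
sample_rate = 66,370,500 / (1,505 × 1 × 2) = 66,370,500 / 3,010 = 22,050 Hz.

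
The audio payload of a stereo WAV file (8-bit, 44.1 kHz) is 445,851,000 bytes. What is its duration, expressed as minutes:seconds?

84:15

Byte rate = 44,100 × 1 × 2 = 88,200 bytes/s.
Duration = 445,851,000 / 88,200 = 5,055 s.
5,055 s = 84:15.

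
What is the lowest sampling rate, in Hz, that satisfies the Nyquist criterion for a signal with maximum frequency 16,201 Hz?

Minimum sample rate = 2 × 16,201 Hz = 32,402 Hz.

32,402 Hz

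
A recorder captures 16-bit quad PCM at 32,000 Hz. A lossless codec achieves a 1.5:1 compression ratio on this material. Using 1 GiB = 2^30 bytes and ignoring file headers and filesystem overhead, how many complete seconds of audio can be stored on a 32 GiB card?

201,326 seconds

Uncompressed byte rate = 32,000 × 2 × 4 = 256,000 bytes/s.
After 1.5:1 compression, effective rate ≈ 170666.67 bytes/s.
Capacity = 32 × 1,073,741,824 = 34,359,738,368 bytes.
34,359,738,368 / effective rate ≈ 201326.59 s → 201,326 seconds.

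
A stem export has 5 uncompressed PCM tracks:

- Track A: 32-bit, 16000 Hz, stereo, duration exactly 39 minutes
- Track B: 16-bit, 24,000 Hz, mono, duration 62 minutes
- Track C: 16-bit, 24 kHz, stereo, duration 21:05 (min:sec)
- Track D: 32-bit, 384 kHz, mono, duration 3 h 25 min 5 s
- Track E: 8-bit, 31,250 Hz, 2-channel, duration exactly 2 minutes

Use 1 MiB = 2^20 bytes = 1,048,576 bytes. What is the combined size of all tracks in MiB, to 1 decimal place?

Track A: exactly 39 minutes = 2,340 s; 16,000 × 2,340 × 4 × 2 = 299,520,000 bytes.
Track B: 62 minutes = 3,720 s; 24,000 × 3,720 × 2 × 1 = 178,560,000 bytes.
Track C: 21:05 (min:sec) = 1,265 s; 24,000 × 1,265 × 2 × 2 = 121,440,000 bytes.
Track D: 3 h 25 min 5 s = 12,305 s; 384,000 × 12,305 × 4 × 1 = 18,900,480,000 bytes.
Track E: exactly 2 minutes = 120 s; 31,250 × 120 × 1 × 2 = 7,500,000 bytes.
Total = 19,507,500,000 bytes = 18603.8 MiB.

18603.8 MiB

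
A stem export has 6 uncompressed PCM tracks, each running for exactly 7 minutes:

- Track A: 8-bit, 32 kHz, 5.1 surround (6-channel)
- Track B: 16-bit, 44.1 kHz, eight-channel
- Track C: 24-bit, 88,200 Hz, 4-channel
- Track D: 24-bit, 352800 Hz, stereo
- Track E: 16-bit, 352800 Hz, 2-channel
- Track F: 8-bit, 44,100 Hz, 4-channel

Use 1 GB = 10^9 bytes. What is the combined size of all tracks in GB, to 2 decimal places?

2.38 GB

exactly 7 minutes = 420 s.
Track A: 32,000 × 420 × 1 × 6 = 80,640,000 bytes.
Track B: 44,100 × 420 × 2 × 8 = 296,352,000 bytes.
Track C: 88,200 × 420 × 3 × 4 = 444,528,000 bytes.
Track D: 352,800 × 420 × 3 × 2 = 889,056,000 bytes.
Track E: 352,800 × 420 × 2 × 2 = 592,704,000 bytes.
Track F: 44,100 × 420 × 1 × 4 = 74,088,000 bytes.
Total = 2,377,368,000 bytes = 2.38 GB.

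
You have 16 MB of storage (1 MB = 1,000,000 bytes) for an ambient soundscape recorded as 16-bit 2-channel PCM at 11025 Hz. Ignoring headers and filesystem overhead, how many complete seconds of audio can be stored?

362 seconds

Uncompressed byte rate = 11,025 × 2 × 2 = 44,100 bytes/s.
Capacity = 16 × 1,000,000 = 16,000,000 bytes.
16,000,000 / 44,100 ≈ 362.81 s → 362 seconds.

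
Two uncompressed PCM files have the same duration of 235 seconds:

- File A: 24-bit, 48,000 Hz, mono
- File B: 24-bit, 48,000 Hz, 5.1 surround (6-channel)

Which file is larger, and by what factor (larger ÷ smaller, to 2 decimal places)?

File B, by a factor of 6.00

File A: 48,000 × 3 × 1 = 144,000 bytes/s.
File B: 48,000 × 3 × 6 = 864,000 bytes/s.
File B is larger; ratio = 203,040,000 / 33,840,000 = 6.00.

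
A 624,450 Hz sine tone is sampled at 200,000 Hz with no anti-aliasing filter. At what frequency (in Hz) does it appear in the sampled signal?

Nyquist = 200,000/2 = 100,000 Hz; 624,450 Hz exceeds it.
Alias = |624,450 − 3×200,000| = |624,450 − 600,000| = 24,450 Hz.

24,450 Hz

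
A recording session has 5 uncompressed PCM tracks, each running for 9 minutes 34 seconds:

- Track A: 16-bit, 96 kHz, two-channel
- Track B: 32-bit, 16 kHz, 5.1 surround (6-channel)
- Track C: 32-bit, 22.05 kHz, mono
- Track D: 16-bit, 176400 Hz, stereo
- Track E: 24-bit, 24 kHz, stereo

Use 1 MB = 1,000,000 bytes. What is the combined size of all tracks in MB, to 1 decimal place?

9 minutes 34 seconds = 574 s.
Track A: 96,000 × 574 × 2 × 2 = 220,416,000 bytes.
Track B: 16,000 × 574 × 4 × 6 = 220,416,000 bytes.
Track C: 22,050 × 574 × 4 × 1 = 50,626,800 bytes.
Track D: 176,400 × 574 × 2 × 2 = 405,014,400 bytes.
Track E: 24,000 × 574 × 3 × 2 = 82,656,000 bytes.
Total = 979,129,200 bytes = 979.1 MB.

979.1 MB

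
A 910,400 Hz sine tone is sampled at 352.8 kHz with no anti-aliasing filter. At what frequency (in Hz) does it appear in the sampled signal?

Nyquist = 352,800/2 = 176,400 Hz; 910,400 Hz exceeds it.
Alias = |910,400 − 3×352,800| = |910,400 − 1,058,400| = 148,000 Hz.

148,000 Hz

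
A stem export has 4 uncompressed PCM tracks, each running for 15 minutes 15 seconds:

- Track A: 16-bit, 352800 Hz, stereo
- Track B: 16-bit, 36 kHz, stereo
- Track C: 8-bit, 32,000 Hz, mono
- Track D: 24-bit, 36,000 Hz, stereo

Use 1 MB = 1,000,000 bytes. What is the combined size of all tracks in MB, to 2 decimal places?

1649.93 MB

15 minutes 15 seconds = 915 s.
Track A: 352,800 × 915 × 2 × 2 = 1,291,248,000 bytes.
Track B: 36,000 × 915 × 2 × 2 = 131,760,000 bytes.
Track C: 32,000 × 915 × 1 × 1 = 29,280,000 bytes.
Track D: 36,000 × 915 × 3 × 2 = 197,640,000 bytes.
Total = 1,649,928,000 bytes = 1649.93 MB.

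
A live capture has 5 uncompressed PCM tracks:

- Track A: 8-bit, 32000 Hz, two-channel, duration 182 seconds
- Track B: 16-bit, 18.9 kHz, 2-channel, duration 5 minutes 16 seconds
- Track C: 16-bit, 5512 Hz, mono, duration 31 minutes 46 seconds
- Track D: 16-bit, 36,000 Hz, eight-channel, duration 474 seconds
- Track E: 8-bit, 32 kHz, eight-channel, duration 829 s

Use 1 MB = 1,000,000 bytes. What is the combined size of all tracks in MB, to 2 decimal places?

541.80 MB

Track A: 32,000 × 182 × 1 × 2 = 11,648,000 bytes.
Track B: 5 minutes 16 seconds = 316 s; 18,900 × 316 × 2 × 2 = 23,889,600 bytes.
Track C: 31 minutes 46 seconds = 1,906 s; 5,512 × 1,906 × 2 × 1 = 21,011,744 bytes.
Track D: 36,000 × 474 × 2 × 8 = 273,024,000 bytes.
Track E: 32,000 × 829 × 1 × 8 = 212,224,000 bytes.
Total = 541,797,344 bytes = 541.80 MB.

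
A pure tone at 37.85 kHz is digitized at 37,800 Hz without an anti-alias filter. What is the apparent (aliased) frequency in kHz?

0.05 kHz

Nyquist = 37,800/2 = 18,900 Hz; 37,850 Hz exceeds it.
Alias = |37,850 − 1×37,800| = |37,850 − 37,800| = 50 Hz = 0.05 kHz.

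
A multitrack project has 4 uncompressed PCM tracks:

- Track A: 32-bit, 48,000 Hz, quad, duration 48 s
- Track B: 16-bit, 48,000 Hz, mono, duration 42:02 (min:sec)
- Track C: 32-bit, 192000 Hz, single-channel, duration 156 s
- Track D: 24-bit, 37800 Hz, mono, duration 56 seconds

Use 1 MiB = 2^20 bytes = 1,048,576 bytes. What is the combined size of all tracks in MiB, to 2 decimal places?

Track A: 48,000 × 48 × 4 × 4 = 36,864,000 bytes.
Track B: 42:02 (min:sec) = 2,522 s; 48,000 × 2,522 × 2 × 1 = 242,112,000 bytes.
Track C: 192,000 × 156 × 4 × 1 = 119,808,000 bytes.
Track D: 37,800 × 56 × 3 × 1 = 6,350,400 bytes.
Total = 405,134,400 bytes = 386.37 MiB.

386.37 MiB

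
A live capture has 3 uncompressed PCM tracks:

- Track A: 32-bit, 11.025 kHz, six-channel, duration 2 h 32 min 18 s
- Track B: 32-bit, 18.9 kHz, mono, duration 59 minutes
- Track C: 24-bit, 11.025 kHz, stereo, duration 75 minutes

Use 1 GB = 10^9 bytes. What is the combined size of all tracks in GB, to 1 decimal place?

3.0 GB

Track A: 2 h 32 min 18 s = 9,138 s; 11,025 × 9,138 × 4 × 6 = 2,417,914,800 bytes.
Track B: 59 minutes = 3,540 s; 18,900 × 3,540 × 4 × 1 = 267,624,000 bytes.
Track C: 75 minutes = 4,500 s; 11,025 × 4,500 × 3 × 2 = 297,675,000 bytes.
Total = 2,983,213,800 bytes = 3.0 GB.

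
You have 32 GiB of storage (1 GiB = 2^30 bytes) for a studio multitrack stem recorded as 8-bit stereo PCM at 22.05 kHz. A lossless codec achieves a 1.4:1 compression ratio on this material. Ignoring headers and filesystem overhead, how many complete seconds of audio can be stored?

Uncompressed byte rate = 22,050 × 1 × 2 = 44,100 bytes/s.
After 1.4:1 compression, effective rate ≈ 31500 bytes/s.
Capacity = 32 × 1,073,741,824 = 34,359,738,368 bytes.
34,359,738,368 / effective rate ≈ 1090785.35 s → 1,090,785 seconds.

1,090,785 seconds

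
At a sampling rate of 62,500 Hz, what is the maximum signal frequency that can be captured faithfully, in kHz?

31.25 kHz

Nyquist frequency = sample rate / 2 = 62,500 / 2 = 31.25 kHz.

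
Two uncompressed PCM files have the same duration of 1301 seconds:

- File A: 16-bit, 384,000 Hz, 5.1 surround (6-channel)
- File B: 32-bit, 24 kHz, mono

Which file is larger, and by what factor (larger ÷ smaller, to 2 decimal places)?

File A, by a factor of 48.00

File A: 384,000 × 2 × 6 = 4,608,000 bytes/s.
File B: 24,000 × 4 × 1 = 96,000 bytes/s.
File A is larger; ratio = 5,995,008,000 / 124,896,000 = 48.00.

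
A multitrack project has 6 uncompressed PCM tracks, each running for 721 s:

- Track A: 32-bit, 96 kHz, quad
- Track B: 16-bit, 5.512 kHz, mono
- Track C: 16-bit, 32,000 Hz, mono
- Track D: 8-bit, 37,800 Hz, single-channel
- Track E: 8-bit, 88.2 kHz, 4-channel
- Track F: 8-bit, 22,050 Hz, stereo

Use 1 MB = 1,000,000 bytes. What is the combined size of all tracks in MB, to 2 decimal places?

1474.97 MB

Track A: 96,000 × 721 × 4 × 4 = 1,107,456,000 bytes.
Track B: 5,512 × 721 × 2 × 1 = 7,948,304 bytes.
Track C: 32,000 × 721 × 2 × 1 = 46,144,000 bytes.
Track D: 37,800 × 721 × 1 × 1 = 27,253,800 bytes.
Track E: 88,200 × 721 × 1 × 4 = 254,368,800 bytes.
Track F: 22,050 × 721 × 1 × 2 = 31,796,100 bytes.
Total = 1,474,967,004 bytes = 1474.97 MB.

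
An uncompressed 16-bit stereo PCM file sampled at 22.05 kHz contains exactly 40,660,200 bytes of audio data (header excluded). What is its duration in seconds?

461 seconds

Byte rate = 22,050 × 2 × 2 = 88,200 bytes/s.
Duration = 40,660,200 / 88,200 = 461 s.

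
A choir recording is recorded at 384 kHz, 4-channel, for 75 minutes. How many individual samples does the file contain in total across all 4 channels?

75 minutes = 4,500 s.
384,000 × 4,500 s × 4 ch = 6,912,000,000 samples.

6,912,000,000 samples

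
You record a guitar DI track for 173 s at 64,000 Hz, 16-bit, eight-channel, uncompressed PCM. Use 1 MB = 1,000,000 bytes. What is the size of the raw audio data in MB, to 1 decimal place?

177.2 MB

Bytes = 64,000 samples/s × 173 s × 2 bytes/sample × 8 ch = 177,152,000 bytes.
177,152,000 / 1,000,000 = 177.2 MB.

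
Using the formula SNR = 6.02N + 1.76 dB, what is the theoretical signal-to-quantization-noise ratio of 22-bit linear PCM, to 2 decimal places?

6.02 × 22 + 1.76 = 134.20 dB.

134.20 dB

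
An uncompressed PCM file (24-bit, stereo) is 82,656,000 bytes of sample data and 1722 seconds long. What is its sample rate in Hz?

8,000 Hz

Bytes = sample_rate × seconds × bytes_per_sample × channels.
sample_rate = 82,656,000 / (1,722 × 3 × 2) = 82,656,000 / 10,332 = 8,000 Hz.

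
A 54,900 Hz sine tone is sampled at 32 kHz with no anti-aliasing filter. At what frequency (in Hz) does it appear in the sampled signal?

Nyquist = 32,000/2 = 16,000 Hz; 54,900 Hz exceeds it.
Alias = |54,900 − 2×32,000| = |54,900 − 64,000| = 9,100 Hz.

9,100 Hz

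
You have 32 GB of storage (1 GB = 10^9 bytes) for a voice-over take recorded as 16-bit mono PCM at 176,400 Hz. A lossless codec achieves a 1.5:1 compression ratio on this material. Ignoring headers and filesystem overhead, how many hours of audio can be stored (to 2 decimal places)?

37.79 hours

Uncompressed byte rate = 176,400 × 2 × 1 = 352,800 bytes/s.
After 1.5:1 compression, effective rate ≈ 235200 bytes/s.
Capacity = 32 × 1,000,000,000 = 32,000,000,000 bytes.
32,000,000,000 / effective rate ≈ 136054.42 s → 37.79 hours.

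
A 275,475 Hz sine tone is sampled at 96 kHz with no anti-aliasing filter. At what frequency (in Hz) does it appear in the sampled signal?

12,525 Hz

Nyquist = 96,000/2 = 48,000 Hz; 275,475 Hz exceeds it.
Alias = |275,475 − 3×96,000| = |275,475 − 288,000| = 12,525 Hz.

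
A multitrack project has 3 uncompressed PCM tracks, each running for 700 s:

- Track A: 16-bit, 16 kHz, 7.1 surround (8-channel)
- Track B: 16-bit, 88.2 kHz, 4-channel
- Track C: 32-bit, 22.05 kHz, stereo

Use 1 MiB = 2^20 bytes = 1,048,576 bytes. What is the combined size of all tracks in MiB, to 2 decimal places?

759.70 MiB

Track A: 16,000 × 700 × 2 × 8 = 179,200,000 bytes.
Track B: 88,200 × 700 × 2 × 4 = 493,920,000 bytes.
Track C: 22,050 × 700 × 4 × 2 = 123,480,000 bytes.
Total = 796,600,000 bytes = 759.70 MiB.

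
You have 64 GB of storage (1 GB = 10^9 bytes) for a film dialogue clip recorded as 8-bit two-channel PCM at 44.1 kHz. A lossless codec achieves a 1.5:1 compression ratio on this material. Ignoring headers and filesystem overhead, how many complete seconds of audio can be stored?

1,088,435 seconds

Uncompressed byte rate = 44,100 × 1 × 2 = 88,200 bytes/s.
After 1.5:1 compression, effective rate ≈ 58800 bytes/s.
Capacity = 64 × 1,000,000,000 = 64,000,000,000 bytes.
64,000,000,000 / effective rate ≈ 1088435.37 s → 1,088,435 seconds.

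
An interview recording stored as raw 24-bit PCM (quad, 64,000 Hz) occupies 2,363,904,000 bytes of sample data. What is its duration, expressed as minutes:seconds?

Byte rate = 64,000 × 3 × 4 = 768,000 bytes/s.
Duration = 2,363,904,000 / 768,000 = 3,078 s.
3,078 s = 51:18.

51:18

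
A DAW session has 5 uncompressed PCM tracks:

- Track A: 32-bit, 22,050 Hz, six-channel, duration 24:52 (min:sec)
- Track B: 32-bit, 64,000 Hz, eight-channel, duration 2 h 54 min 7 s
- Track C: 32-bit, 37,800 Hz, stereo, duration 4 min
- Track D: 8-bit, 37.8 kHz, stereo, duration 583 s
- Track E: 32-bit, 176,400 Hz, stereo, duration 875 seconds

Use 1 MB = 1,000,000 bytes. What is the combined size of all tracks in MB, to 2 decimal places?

23536.47 MB

Track A: 24:52 (min:sec) = 1,492 s; 22,050 × 1,492 × 4 × 6 = 789,566,400 bytes.
Track B: 2 h 54 min 7 s = 10,447 s; 64,000 × 10,447 × 4 × 8 = 21,395,456,000 bytes.
Track C: 4 min = 240 s; 37,800 × 240 × 4 × 2 = 72,576,000 bytes.
Track D: 37,800 × 583 × 1 × 2 = 44,074,800 bytes.
Track E: 176,400 × 875 × 4 × 2 = 1,234,800,000 bytes.
Total = 23,536,473,200 bytes = 23536.47 MB.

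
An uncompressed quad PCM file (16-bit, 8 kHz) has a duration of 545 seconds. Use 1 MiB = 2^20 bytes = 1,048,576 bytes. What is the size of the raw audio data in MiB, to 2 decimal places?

Bytes = 8,000 samples/s × 545 s × 2 bytes/sample × 4 ch = 34,880,000 bytes.
34,880,000 / 1,048,576 = 33.26 MiB.

33.26 MiB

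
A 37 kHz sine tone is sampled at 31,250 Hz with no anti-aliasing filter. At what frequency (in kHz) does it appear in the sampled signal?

5.75 kHz

Nyquist = 31,250/2 = 15,625 Hz; 37,000 Hz exceeds it.
Alias = |37,000 − 1×31,250| = |37,000 − 31,250| = 5,750 Hz = 5.75 kHz.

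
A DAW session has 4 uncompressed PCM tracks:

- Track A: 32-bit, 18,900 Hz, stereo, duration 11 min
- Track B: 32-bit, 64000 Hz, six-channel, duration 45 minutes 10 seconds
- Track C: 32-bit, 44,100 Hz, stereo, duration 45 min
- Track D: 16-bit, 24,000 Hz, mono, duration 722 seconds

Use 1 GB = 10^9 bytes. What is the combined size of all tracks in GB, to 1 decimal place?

Track A: 11 min = 660 s; 18,900 × 660 × 4 × 2 = 99,792,000 bytes.
Track B: 45 minutes 10 seconds = 2,710 s; 64,000 × 2,710 × 4 × 6 = 4,162,560,000 bytes.
Track C: 45 min = 2,700 s; 44,100 × 2,700 × 4 × 2 = 952,560,000 bytes.
Track D: 24,000 × 722 × 2 × 1 = 34,656,000 bytes.
Total = 5,249,568,000 bytes = 5.2 GB.

5.2 GB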